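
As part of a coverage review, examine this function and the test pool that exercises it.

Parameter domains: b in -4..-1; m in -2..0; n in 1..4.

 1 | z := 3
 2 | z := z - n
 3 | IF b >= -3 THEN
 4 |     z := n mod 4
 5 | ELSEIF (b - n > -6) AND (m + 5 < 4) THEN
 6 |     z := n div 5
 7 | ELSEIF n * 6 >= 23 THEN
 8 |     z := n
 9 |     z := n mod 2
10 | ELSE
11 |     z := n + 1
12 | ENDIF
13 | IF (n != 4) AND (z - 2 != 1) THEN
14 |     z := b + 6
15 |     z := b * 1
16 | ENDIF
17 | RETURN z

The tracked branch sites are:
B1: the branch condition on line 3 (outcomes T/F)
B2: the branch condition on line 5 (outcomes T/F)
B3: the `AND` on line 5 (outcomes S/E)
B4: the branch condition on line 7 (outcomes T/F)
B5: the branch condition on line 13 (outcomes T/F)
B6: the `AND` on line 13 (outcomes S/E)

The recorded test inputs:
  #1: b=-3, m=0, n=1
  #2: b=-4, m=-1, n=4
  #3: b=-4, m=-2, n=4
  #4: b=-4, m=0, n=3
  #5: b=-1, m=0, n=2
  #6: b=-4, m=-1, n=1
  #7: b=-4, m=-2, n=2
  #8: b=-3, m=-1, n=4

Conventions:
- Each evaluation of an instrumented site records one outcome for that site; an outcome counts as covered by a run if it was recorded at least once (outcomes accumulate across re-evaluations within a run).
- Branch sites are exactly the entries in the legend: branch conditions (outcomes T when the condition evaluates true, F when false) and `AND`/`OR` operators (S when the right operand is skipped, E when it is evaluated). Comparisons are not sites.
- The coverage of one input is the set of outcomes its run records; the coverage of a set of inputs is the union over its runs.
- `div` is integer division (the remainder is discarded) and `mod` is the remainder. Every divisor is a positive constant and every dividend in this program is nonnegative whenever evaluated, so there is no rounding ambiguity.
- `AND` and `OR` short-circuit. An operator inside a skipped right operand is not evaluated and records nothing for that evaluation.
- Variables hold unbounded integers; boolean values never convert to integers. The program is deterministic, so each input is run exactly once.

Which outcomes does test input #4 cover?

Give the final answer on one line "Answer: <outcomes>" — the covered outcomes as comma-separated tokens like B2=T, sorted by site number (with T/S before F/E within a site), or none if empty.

Simulating input #4 (b=-4, m=0, n=3) step by step:
  B1->F, B3->S, B2->F, B4->F, B6->E, B5->T
as a set, this run covers: B1=F, B2=F, B3=S, B4=F, B5=T, B6=E

Answer: B1=F, B2=F, B3=S, B4=F, B5=T, B6=E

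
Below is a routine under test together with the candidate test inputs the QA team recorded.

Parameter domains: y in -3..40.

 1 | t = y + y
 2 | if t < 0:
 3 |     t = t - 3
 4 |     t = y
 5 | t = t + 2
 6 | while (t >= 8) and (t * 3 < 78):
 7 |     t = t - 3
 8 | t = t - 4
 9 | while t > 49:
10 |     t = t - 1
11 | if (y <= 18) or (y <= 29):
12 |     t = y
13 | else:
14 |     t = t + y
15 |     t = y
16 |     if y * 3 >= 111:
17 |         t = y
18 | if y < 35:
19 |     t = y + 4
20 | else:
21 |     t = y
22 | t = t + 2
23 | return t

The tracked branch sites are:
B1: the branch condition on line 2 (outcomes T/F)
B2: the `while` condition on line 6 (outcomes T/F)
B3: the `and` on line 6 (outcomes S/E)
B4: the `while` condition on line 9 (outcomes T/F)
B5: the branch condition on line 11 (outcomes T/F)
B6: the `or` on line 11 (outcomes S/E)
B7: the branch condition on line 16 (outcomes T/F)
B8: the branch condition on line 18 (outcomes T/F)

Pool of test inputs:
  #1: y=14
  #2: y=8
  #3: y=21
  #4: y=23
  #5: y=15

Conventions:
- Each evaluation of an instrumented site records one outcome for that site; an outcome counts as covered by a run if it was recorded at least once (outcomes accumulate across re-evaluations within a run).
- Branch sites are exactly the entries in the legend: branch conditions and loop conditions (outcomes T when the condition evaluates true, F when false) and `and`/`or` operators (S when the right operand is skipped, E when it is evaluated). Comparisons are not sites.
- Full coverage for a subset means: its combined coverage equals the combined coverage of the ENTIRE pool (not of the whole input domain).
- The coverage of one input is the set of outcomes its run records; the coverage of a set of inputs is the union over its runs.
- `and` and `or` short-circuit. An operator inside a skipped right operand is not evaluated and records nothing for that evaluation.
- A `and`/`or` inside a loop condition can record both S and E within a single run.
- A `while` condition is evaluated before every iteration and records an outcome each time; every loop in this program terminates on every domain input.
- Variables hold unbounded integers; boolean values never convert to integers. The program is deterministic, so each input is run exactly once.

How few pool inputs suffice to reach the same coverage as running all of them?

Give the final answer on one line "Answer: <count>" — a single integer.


#1 (y=14) -> B1->F, B3->E, B2->F, B4->F, B6->S, B5->T, B8->T; covered: B1=F, B2=F, B3=E, B4=F, B5=T, B6=S, B8=T
#2 (y=8) -> B1->F, B3->E, B2->T, B3->E, B2->T, B3->E, B2->T, B3->E, B2->T, B3->S, B2->F, B4->F, B6->S, B5->T, ...; covered: B1=F, B2=T, B2=F, B3=S, B3=E, B4=F, B5=T, B6=S, B8=T
#3 (y=21) -> B1->F, B3->E, B2->F, B4->F, B6->E, B5->T, B8->T; covered: B1=F, B2=F, B3=E, B4=F, B5=T, B6=E, B8=T
#4 (y=23) -> B1->F, B3->E, B2->F, B4->F, B6->E, B5->T, B8->T; covered: B1=F, B2=F, B3=E, B4=F, B5=T, B6=E, B8=T
#5 (y=15) -> B1->F, B3->E, B2->F, B4->F, B6->S, B5->T, B8->T; covered: B1=F, B2=F, B3=E, B4=F, B5=T, B6=S, B8=T
the full pool covers 10 outcomes: B1=F, B2=T, B2=F, B3=S, B3=E, B4=F, B5=T, B6=S, B6=E, B8=T
every size-1 subset falls short of the 10 outcomes (best: 9/10)
inputs {2, 3} (size 2) cover everything; no size-2 subset with a lexicographically smaller index list covers all 10
Answer: 2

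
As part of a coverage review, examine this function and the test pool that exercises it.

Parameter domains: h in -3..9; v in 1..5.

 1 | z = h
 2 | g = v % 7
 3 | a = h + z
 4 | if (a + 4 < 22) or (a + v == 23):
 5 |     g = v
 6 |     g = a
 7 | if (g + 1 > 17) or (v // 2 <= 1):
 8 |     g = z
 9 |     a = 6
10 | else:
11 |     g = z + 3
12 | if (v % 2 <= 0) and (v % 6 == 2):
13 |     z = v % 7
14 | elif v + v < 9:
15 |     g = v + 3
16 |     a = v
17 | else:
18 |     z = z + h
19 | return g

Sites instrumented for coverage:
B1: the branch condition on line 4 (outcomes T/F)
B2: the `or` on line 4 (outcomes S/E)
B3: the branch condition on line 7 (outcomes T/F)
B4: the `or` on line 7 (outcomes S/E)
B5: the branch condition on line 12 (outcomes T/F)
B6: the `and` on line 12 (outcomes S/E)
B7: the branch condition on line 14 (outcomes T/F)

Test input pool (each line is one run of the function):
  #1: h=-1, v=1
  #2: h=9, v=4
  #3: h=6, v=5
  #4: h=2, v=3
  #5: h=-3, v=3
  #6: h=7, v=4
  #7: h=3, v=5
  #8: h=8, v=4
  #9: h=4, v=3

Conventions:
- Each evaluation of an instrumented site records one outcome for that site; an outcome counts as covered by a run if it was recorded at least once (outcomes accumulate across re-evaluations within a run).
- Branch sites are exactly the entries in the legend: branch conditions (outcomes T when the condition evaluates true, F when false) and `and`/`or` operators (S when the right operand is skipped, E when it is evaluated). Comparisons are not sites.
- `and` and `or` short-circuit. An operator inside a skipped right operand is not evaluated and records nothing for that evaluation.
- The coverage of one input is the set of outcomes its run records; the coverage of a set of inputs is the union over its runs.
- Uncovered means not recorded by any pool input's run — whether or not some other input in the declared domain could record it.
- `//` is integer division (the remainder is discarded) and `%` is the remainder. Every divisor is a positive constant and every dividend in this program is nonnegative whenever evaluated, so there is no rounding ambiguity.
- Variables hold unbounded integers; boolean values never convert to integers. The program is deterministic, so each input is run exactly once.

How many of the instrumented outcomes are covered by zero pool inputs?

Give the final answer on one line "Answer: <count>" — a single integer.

#1 (h=-1, v=1) -> B2->S, B1->T, B4->E, B3->T, B6->S, B5->F, B7->T; covered: B1=T, B2=S, B3=T, B4=E, B5=F, B6=S, B7=T
#2 (h=9, v=4) -> B2->E, B1->F, B4->E, B3->F, B6->E, B5->F, B7->T; covered: B1=F, B2=E, B3=F, B4=E, B5=F, B6=E, B7=T
#3 (h=6, v=5) -> B2->S, B1->T, B4->E, B3->F, B6->S, B5->F, B7->F; covered: B1=T, B2=S, B3=F, B4=E, B5=F, B6=S, B7=F
#4 (h=2, v=3) -> B2->S, B1->T, B4->E, B3->T, B6->S, B5->F, B7->T; covered: B1=T, B2=S, B3=T, B4=E, B5=F, B6=S, B7=T
#5 (h=-3, v=3) -> B2->S, B1->T, B4->E, B3->T, B6->S, B5->F, B7->T; covered: B1=T, B2=S, B3=T, B4=E, B5=F, B6=S, B7=T
#6 (h=7, v=4) -> B2->S, B1->T, B4->E, B3->F, B6->E, B5->F, B7->T; covered: B1=T, B2=S, B3=F, B4=E, B5=F, B6=E, B7=T
#7 (h=3, v=5) -> B2->S, B1->T, B4->E, B3->F, B6->S, B5->F, B7->F; covered: B1=T, B2=S, B3=F, B4=E, B5=F, B6=S, B7=F
#8 (h=8, v=4) -> B2->S, B1->T, B4->E, B3->F, B6->E, B5->F, B7->T; covered: B1=T, B2=S, B3=F, B4=E, B5=F, B6=E, B7=T
#9 (h=4, v=3) -> B2->S, B1->T, B4->E, B3->T, B6->S, B5->F, B7->T; covered: B1=T, B2=S, B3=T, B4=E, B5=F, B6=S, B7=T
union over the pool: B1=T, B1=F, B2=S, B2=E, B3=T, B3=F, B4=E, B5=F, B6=S, B6=E, B7=T, B7=F
uncovered (2 of 14): B4=S, B5=T

Answer: 2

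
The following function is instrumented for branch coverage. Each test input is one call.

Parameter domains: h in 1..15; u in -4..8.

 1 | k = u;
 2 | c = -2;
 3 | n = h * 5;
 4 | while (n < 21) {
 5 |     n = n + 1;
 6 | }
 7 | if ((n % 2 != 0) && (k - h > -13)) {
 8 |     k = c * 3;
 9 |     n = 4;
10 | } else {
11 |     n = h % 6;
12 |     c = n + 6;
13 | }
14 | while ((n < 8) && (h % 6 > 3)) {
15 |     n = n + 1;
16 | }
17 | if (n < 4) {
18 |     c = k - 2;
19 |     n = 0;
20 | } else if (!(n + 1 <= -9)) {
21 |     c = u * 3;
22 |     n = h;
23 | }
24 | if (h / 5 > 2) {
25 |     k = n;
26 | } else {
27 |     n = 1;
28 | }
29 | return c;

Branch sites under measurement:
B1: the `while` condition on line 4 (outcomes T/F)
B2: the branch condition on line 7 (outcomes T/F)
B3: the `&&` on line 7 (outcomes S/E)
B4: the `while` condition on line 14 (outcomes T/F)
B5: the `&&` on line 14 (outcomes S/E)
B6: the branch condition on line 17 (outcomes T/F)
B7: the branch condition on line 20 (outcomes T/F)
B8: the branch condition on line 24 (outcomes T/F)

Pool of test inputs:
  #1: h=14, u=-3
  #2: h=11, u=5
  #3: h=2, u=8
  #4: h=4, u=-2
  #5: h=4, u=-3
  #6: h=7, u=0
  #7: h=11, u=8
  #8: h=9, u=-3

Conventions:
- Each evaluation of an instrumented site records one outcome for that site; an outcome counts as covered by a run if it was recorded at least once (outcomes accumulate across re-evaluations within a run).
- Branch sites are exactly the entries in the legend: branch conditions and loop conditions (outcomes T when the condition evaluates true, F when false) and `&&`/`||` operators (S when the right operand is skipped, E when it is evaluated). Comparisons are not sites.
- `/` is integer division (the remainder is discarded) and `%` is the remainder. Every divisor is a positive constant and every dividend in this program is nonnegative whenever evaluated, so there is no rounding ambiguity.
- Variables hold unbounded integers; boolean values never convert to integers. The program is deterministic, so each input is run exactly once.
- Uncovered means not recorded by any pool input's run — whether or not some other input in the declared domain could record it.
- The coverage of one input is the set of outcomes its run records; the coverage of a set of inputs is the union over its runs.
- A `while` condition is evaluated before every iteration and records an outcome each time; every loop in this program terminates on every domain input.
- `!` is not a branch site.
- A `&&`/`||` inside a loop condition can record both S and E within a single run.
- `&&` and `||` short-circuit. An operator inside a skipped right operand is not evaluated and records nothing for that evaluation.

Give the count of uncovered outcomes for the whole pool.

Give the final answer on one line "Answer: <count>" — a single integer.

input #1, h=14, u=-3: events B1->F, B3->S, B2->F, B5->E, B4->F, B6->T, B8->F; outcomes B1=F, B2=F, B3=S, B4=F, B5=E, B6=T, B8=F
input #2, h=11, u=5: events B1->F, B3->E, B2->T, B5->E, B4->T, B5->E, B4->T, B5->E, B4->T, B5->E, B4->T, B5->S, B4->F, B6->F, ...; outcomes B1=F, B2=T, B3=E, B4=T, B4=F, B5=S, B5=E, B6=F, B7=T, B8=F
input #3, h=2, u=8: events B1->T, B1->T, B1->T, B1->T, B1->T, B1->T, B1->T, B1->T, B1->T, B1->T, B1->T, B1->F, B3->E, B2->T, ...; outcomes B1=T, B1=F, B2=T, B3=E, B4=F, B5=E, B6=F, B7=T, B8=F
input #4, h=4, u=-2: events B1->T, B1->F, B3->E, B2->T, B5->E, B4->T, B5->E, B4->T, B5->E, B4->T, B5->E, B4->T, B5->S, B4->F, ...; outcomes B1=T, B1=F, B2=T, B3=E, B4=T, B4=F, B5=S, B5=E, B6=F, B7=T, B8=F
input #5, h=4, u=-3: events B1->T, B1->F, B3->E, B2->T, B5->E, B4->T, B5->E, B4->T, B5->E, B4->T, B5->E, B4->T, B5->S, B4->F, ...; outcomes B1=T, B1=F, B2=T, B3=E, B4=T, B4=F, B5=S, B5=E, B6=F, B7=T, B8=F
input #6, h=7, u=0: events B1->F, B3->E, B2->T, B5->E, B4->F, B6->F, B7->T, B8->F; outcomes B1=F, B2=T, B3=E, B4=F, B5=E, B6=F, B7=T, B8=F
input #7, h=11, u=8: events B1->F, B3->E, B2->T, B5->E, B4->T, B5->E, B4->T, B5->E, B4->T, B5->E, B4->T, B5->S, B4->F, B6->F, ...; outcomes B1=F, B2=T, B3=E, B4=T, B4=F, B5=S, B5=E, B6=F, B7=T, B8=F
input #8, h=9, u=-3: events B1->F, B3->E, B2->T, B5->E, B4->F, B6->F, B7->T, B8->F; outcomes B1=F, B2=T, B3=E, B4=F, B5=E, B6=F, B7=T, B8=F
union over the pool: B1=T, B1=F, B2=T, B2=F, B3=S, B3=E, B4=T, B4=F, B5=S, B5=E, B6=T, B6=F, B7=T, B8=F
uncovered (2 of 16): B7=F, B8=T

Answer: 2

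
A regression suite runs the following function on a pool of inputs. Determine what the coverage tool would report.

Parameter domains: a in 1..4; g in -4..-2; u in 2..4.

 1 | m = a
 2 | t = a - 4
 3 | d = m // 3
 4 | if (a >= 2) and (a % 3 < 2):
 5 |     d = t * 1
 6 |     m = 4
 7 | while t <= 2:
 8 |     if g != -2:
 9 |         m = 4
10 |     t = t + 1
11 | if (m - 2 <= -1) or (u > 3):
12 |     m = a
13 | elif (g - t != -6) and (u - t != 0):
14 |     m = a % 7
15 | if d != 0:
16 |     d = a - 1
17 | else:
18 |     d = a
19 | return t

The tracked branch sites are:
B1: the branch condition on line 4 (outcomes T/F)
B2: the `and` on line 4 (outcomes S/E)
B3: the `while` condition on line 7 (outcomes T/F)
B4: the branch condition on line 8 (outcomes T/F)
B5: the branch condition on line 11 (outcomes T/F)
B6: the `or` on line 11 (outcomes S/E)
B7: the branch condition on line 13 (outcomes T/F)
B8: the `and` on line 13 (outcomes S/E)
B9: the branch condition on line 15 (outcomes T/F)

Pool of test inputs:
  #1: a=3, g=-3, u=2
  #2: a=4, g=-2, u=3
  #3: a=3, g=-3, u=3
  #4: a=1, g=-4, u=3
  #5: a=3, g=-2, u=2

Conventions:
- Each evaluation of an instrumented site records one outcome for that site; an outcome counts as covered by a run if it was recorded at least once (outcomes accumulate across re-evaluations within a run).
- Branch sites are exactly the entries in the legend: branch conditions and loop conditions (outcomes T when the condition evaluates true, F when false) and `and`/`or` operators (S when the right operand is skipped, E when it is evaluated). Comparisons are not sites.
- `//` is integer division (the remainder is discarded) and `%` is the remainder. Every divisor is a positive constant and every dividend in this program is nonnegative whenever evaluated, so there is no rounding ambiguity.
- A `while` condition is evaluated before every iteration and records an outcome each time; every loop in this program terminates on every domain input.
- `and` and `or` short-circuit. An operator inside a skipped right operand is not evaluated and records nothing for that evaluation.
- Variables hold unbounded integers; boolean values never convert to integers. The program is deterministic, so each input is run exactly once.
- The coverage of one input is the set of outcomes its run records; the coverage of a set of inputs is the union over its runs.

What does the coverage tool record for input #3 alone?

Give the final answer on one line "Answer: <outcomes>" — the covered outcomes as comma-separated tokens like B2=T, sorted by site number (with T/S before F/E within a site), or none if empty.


Tracing the run of input #3 (a=3, g=-3, u=3):
  B2->E, B1->T, B3->T, B4->T, B3->T, B4->T, B3->T, B4->T, B3->T, B4->T
  B3->F, B6->E, B5->F, B8->S, B7->F, B9->T
distinct outcomes covered: B1=T, B2=E, B3=T, B3=F, B4=T, B5=F, B6=E, B7=F, B8=S, B9=T
Answer: B1=T, B2=E, B3=T, B3=F, B4=T, B5=F, B6=E, B7=F, B8=S, B9=T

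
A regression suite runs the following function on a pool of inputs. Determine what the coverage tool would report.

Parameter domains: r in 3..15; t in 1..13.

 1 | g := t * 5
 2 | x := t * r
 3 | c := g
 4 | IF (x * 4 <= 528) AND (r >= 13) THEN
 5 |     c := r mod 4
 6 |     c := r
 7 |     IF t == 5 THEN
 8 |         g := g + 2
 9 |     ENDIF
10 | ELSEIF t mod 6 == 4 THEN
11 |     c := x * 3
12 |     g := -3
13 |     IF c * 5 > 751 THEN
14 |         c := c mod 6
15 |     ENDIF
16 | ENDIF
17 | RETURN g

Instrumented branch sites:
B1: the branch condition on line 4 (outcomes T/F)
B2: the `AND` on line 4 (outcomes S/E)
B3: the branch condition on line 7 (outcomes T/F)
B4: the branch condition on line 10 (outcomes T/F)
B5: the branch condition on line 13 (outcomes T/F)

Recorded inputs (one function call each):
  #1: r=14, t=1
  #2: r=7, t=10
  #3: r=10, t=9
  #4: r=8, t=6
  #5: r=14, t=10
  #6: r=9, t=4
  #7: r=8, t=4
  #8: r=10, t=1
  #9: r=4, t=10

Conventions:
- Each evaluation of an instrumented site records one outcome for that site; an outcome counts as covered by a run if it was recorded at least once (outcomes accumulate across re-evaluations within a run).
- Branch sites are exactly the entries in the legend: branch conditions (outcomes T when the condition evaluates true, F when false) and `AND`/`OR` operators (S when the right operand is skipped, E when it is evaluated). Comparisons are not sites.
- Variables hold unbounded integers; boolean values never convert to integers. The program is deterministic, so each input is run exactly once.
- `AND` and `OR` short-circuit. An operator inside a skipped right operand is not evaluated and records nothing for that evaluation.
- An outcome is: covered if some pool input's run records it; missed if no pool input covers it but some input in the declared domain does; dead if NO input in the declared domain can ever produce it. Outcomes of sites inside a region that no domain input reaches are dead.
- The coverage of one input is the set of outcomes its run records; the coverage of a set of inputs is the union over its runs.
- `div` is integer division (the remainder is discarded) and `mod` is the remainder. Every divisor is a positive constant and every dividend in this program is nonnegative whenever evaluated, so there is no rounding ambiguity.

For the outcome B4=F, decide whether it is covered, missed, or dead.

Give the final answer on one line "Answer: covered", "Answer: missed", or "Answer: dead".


B4=F is recorded by pool input(s) 3, 4, 8 -> covered
Answer: covered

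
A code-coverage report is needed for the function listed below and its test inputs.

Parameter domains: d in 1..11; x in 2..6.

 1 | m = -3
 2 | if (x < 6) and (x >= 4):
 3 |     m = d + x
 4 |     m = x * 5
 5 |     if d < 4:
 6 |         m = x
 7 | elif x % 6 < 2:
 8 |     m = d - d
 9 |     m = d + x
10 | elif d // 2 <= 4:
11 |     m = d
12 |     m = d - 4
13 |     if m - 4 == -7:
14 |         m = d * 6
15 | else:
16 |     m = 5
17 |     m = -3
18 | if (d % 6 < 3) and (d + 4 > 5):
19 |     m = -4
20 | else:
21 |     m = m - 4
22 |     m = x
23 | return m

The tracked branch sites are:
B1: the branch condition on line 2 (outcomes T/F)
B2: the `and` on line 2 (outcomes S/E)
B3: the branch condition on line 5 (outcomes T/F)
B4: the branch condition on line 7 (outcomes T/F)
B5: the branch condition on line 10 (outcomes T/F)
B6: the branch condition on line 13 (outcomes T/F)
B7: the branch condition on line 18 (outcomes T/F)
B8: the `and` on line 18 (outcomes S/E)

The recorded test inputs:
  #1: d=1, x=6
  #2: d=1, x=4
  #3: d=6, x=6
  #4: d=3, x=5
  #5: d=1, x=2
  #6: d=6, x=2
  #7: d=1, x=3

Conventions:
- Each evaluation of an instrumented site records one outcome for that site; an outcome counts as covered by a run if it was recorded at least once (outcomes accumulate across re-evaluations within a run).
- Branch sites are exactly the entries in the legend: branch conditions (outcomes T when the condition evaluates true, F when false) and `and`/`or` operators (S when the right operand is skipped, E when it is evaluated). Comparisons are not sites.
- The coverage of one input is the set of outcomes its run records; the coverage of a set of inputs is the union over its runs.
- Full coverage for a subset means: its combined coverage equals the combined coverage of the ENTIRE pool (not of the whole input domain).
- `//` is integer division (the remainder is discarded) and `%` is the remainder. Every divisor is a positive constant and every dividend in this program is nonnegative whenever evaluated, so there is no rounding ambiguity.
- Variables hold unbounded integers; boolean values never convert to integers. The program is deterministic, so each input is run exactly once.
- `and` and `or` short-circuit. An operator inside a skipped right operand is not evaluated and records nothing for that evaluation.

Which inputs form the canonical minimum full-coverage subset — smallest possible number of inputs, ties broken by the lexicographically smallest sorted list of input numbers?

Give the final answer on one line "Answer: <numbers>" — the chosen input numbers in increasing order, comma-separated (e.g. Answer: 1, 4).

#1 (d=1, x=6) -> B2->S, B1->F, B4->T, B8->E, B7->F; covered: B1=F, B2=S, B4=T, B7=F, B8=E
#2 (d=1, x=4) -> B2->E, B1->T, B3->T, B8->E, B7->F; covered: B1=T, B2=E, B3=T, B7=F, B8=E
#3 (d=6, x=6) -> B2->S, B1->F, B4->T, B8->E, B7->T; covered: B1=F, B2=S, B4=T, B7=T, B8=E
#4 (d=3, x=5) -> B2->E, B1->T, B3->T, B8->S, B7->F; covered: B1=T, B2=E, B3=T, B7=F, B8=S
#5 (d=1, x=2) -> B2->E, B1->F, B4->F, B5->T, B6->T, B8->E, B7->F; covered: B1=F, B2=E, B4=F, B5=T, B6=T, B7=F, B8=E
#6 (d=6, x=2) -> B2->E, B1->F, B4->F, B5->T, B6->F, B8->E, B7->T; covered: B1=F, B2=E, B4=F, B5=T, B6=F, B7=T, B8=E
#7 (d=1, x=3) -> B2->E, B1->F, B4->F, B5->T, B6->T, B8->E, B7->F; covered: B1=F, B2=E, B4=F, B5=T, B6=T, B7=F, B8=E
union over all inputs: B1=T, B1=F, B2=S, B2=E, B3=T, B4=T, B4=F, B5=T, B6=T, B6=F, B7=T, B7=F, B8=S, B8=E (14 outcomes)
no size-1 subset reaches all 14 outcomes (best union: 7/14)
no size-2 subset reaches all 14 outcomes (best union: 11/14)
no size-3 subset reaches all 14 outcomes (best union: 13/14)
inputs {1, 4, 5, 6} (size 4) cover everything; no size-4 subset with a lexicographically smaller index list covers all 14

Answer: 1, 4, 5, 6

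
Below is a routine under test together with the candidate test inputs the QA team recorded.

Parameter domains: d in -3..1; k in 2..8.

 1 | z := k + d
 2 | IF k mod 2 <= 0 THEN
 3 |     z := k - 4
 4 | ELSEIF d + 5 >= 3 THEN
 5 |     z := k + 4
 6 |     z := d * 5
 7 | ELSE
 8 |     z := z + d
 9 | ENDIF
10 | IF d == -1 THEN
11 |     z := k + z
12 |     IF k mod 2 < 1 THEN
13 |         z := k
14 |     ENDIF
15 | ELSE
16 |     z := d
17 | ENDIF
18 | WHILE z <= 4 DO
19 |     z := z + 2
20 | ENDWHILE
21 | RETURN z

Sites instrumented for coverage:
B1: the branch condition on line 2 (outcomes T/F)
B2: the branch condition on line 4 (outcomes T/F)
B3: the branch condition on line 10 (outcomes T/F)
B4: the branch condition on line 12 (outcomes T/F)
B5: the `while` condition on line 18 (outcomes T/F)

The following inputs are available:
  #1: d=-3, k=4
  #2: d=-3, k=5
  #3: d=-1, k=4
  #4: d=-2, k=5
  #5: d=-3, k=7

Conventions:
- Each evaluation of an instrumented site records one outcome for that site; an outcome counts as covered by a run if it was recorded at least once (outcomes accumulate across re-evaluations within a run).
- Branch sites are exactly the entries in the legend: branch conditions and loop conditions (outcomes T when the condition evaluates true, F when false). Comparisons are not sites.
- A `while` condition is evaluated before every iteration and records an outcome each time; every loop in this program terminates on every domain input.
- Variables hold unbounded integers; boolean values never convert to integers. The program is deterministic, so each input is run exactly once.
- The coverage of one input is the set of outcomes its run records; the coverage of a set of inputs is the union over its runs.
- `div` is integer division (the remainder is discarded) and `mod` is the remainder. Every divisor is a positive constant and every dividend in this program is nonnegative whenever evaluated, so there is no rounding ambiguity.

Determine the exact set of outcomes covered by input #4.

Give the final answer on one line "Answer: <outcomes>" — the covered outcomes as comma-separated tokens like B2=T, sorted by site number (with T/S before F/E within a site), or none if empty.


Tracing the run of input #4 (d=-2, k=5):
  B1->F, B2->T, B3->F, B5->T, B5->T, B5->T, B5->T, B5->F
distinct outcomes covered: B1=F, B2=T, B3=F, B5=T, B5=F
Answer: B1=F, B2=T, B3=F, B5=T, B5=F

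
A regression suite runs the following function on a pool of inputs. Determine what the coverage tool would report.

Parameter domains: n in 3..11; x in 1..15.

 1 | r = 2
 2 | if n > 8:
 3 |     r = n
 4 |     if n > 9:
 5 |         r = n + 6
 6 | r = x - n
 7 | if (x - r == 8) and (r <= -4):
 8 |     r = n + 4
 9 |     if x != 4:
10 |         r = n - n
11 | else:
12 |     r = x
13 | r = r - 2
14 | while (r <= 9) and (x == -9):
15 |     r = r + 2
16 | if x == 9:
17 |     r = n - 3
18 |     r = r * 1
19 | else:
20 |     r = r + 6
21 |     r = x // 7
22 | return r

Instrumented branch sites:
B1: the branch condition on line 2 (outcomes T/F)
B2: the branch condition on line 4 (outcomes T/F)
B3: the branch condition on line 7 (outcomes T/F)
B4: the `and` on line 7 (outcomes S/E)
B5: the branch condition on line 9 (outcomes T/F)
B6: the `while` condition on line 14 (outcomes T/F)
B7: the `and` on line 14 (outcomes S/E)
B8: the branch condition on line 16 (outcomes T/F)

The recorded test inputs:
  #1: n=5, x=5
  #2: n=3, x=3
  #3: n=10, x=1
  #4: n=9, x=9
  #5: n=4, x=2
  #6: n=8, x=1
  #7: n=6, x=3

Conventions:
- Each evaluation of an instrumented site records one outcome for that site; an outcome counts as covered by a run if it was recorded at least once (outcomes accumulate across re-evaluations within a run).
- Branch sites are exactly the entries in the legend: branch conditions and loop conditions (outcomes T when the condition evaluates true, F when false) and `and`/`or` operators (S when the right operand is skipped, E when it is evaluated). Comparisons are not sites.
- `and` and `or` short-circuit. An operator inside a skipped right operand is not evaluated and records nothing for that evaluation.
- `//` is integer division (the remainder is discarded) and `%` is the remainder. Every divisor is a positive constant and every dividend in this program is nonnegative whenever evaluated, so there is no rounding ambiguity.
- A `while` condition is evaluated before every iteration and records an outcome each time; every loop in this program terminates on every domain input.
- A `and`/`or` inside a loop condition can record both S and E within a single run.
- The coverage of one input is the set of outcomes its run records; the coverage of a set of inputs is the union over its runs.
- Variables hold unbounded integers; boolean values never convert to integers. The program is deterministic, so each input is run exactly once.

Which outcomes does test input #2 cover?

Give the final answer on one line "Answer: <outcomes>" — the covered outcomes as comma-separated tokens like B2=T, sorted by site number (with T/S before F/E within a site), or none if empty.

Running input #2 (n=3, x=3), event by event:
  B1->F, B4->S, B3->F, B7->E, B6->F, B8->F
collecting distinct outcomes: B1=F, B3=F, B4=S, B6=F, B7=E, B8=F

Answer: B1=F, B3=F, B4=S, B6=F, B7=E, B8=F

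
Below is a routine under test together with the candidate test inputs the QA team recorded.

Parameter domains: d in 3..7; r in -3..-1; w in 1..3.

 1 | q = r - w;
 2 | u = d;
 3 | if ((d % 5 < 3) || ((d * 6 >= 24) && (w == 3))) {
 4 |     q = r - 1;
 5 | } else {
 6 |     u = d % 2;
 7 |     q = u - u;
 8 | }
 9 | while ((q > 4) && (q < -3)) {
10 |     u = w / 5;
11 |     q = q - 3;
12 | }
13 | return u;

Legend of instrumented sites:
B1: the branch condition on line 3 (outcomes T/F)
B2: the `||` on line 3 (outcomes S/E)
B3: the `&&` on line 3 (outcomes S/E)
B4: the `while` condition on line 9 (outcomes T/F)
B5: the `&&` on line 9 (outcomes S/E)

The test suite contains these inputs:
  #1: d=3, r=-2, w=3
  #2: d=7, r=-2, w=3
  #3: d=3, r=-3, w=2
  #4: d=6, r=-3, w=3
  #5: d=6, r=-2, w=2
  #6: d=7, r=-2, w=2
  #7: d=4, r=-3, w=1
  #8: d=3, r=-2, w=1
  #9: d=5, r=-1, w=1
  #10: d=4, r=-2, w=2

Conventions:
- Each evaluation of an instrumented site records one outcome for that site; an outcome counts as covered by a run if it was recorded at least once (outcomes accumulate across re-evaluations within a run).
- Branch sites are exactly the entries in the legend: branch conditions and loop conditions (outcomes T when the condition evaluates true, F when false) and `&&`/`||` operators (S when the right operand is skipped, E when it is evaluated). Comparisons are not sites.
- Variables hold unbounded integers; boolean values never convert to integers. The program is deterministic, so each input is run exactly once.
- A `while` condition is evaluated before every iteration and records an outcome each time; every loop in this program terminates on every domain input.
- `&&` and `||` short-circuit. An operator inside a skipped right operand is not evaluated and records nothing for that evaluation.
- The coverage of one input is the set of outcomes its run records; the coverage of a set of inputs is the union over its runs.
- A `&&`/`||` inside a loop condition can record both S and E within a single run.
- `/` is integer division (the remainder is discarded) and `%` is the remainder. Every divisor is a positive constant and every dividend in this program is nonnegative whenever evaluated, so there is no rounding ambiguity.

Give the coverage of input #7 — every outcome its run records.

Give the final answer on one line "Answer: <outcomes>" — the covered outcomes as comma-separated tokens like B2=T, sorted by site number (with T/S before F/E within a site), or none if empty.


Running input #7 (d=4, r=-3, w=1), event by event:
  B2->E, B3->E, B1->F, B5->S, B4->F
as a set, this run covers: B1=F, B2=E, B3=E, B4=F, B5=S
Answer: B1=F, B2=E, B3=E, B4=F, B5=S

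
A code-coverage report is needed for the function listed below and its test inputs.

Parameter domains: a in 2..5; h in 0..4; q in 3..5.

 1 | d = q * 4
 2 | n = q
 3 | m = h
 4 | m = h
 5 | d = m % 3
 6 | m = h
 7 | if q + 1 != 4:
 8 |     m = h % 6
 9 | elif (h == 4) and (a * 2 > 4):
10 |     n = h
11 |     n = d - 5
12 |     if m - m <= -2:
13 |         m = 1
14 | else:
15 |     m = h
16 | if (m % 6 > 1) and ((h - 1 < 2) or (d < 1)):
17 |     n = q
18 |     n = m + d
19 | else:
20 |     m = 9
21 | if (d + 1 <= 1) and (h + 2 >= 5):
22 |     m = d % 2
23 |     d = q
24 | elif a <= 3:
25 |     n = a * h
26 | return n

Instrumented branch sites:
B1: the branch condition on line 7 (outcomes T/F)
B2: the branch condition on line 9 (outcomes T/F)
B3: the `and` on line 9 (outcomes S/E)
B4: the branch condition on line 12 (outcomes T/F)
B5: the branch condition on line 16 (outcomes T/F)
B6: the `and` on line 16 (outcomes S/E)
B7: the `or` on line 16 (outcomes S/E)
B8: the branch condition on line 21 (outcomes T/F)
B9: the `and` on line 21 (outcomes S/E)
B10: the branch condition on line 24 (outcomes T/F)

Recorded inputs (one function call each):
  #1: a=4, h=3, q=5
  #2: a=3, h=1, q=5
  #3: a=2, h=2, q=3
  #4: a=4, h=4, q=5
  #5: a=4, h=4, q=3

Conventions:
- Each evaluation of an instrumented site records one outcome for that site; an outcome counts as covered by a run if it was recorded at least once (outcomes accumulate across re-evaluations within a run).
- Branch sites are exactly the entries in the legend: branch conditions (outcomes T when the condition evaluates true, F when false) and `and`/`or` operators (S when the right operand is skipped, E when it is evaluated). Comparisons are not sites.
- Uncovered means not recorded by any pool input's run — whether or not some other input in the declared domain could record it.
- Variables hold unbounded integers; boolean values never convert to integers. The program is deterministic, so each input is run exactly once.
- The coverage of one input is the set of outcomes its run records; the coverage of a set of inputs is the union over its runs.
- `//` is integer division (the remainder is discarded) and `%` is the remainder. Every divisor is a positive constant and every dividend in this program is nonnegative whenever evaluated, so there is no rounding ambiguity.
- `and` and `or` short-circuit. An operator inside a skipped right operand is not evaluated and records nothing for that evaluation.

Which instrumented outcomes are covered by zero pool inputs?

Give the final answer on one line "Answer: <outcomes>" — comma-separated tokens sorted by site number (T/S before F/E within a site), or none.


input #1 (a=4, h=3, q=5): events B1->T, B6->E, B7->E, B5->T, B9->E, B8->T; covers B1=T, B5=T, B6=E, B7=E, B8=T, B9=E
input #2 (a=3, h=1, q=5): events B1->T, B6->S, B5->F, B9->S, B8->F, B10->T; covers B1=T, B5=F, B6=S, B8=F, B9=S, B10=T
input #3 (a=2, h=2, q=3): events B1->F, B3->S, B2->F, B6->E, B7->S, B5->T, B9->S, B8->F, B10->T; covers B1=F, B2=F, B3=S, B5=T, B6=E, B7=S, B8=F, B9=S, B10=T
input #4 (a=4, h=4, q=5): events B1->T, B6->E, B7->E, B5->F, B9->S, B8->F, B10->F; covers B1=T, B5=F, B6=E, B7=E, B8=F, B9=S, B10=F
input #5 (a=4, h=4, q=3): events B1->F, B3->E, B2->T, B4->F, B6->E, B7->E, B5->F, B9->S, B8->F, B10->F; covers B1=F, B2=T, B3=E, B4=F, B5=F, B6=E, B7=E, B8=F, B9=S, B10=F
union over the pool: B1=T, B1=F, B2=T, B2=F, B3=S, B3=E, B4=F, B5=T, B5=F, B6=S, B6=E, B7=S, B7=E, B8=T, B8=F, B9=S, B9=E, B10=T, B10=F
uncovered (1 of 20): B4=T
Answer: B4=T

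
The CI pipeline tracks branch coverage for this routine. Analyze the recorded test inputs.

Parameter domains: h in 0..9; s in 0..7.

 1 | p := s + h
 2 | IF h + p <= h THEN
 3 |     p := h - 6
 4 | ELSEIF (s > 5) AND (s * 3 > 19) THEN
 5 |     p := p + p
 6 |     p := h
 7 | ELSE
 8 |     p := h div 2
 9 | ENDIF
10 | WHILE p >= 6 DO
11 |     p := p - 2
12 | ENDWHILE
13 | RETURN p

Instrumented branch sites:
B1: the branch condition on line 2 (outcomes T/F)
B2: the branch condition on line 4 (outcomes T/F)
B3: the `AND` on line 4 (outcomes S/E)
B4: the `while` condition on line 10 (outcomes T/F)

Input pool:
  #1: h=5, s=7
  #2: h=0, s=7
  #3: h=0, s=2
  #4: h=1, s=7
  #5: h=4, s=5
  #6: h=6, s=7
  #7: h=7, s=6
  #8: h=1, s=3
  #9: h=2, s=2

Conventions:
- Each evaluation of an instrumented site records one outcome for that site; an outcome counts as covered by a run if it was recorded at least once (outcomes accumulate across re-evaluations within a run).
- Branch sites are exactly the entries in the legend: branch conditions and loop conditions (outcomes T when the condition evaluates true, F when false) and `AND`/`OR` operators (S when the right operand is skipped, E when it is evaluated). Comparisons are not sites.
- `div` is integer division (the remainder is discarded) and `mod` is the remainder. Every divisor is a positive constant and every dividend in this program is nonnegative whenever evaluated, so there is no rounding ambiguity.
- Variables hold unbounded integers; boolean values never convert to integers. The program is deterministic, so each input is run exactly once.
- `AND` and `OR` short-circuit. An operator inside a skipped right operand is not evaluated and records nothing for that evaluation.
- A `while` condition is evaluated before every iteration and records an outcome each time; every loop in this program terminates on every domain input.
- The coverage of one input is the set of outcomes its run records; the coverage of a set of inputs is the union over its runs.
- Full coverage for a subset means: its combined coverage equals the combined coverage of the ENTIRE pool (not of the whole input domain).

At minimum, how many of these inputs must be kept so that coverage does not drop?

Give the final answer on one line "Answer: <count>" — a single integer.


#1 (h=5, s=7) -> B1->F, B3->E, B2->T, B4->F; covered: B1=F, B2=T, B3=E, B4=F
#2 (h=0, s=7) -> B1->F, B3->E, B2->T, B4->F; covered: B1=F, B2=T, B3=E, B4=F
#3 (h=0, s=2) -> B1->F, B3->S, B2->F, B4->F; covered: B1=F, B2=F, B3=S, B4=F
#4 (h=1, s=7) -> B1->F, B3->E, B2->T, B4->F; covered: B1=F, B2=T, B3=E, B4=F
#5 (h=4, s=5) -> B1->F, B3->S, B2->F, B4->F; covered: B1=F, B2=F, B3=S, B4=F
#6 (h=6, s=7) -> B1->F, B3->E, B2->T, B4->T, B4->F; covered: B1=F, B2=T, B3=E, B4=T, B4=F
#7 (h=7, s=6) -> B1->F, B3->E, B2->F, B4->F; covered: B1=F, B2=F, B3=E, B4=F
#8 (h=1, s=3) -> B1->F, B3->S, B2->F, B4->F; covered: B1=F, B2=F, B3=S, B4=F
#9 (h=2, s=2) -> B1->F, B3->S, B2->F, B4->F; covered: B1=F, B2=F, B3=S, B4=F
the full pool covers 7 outcomes: B1=F, B2=T, B2=F, B3=S, B3=E, B4=T, B4=F
no size-1 subset reaches all 7 outcomes (best union: 5/7)
inputs {3, 6} (size 2) cover everything; no size-2 subset with a lexicographically smaller index list covers all 7
Answer: 2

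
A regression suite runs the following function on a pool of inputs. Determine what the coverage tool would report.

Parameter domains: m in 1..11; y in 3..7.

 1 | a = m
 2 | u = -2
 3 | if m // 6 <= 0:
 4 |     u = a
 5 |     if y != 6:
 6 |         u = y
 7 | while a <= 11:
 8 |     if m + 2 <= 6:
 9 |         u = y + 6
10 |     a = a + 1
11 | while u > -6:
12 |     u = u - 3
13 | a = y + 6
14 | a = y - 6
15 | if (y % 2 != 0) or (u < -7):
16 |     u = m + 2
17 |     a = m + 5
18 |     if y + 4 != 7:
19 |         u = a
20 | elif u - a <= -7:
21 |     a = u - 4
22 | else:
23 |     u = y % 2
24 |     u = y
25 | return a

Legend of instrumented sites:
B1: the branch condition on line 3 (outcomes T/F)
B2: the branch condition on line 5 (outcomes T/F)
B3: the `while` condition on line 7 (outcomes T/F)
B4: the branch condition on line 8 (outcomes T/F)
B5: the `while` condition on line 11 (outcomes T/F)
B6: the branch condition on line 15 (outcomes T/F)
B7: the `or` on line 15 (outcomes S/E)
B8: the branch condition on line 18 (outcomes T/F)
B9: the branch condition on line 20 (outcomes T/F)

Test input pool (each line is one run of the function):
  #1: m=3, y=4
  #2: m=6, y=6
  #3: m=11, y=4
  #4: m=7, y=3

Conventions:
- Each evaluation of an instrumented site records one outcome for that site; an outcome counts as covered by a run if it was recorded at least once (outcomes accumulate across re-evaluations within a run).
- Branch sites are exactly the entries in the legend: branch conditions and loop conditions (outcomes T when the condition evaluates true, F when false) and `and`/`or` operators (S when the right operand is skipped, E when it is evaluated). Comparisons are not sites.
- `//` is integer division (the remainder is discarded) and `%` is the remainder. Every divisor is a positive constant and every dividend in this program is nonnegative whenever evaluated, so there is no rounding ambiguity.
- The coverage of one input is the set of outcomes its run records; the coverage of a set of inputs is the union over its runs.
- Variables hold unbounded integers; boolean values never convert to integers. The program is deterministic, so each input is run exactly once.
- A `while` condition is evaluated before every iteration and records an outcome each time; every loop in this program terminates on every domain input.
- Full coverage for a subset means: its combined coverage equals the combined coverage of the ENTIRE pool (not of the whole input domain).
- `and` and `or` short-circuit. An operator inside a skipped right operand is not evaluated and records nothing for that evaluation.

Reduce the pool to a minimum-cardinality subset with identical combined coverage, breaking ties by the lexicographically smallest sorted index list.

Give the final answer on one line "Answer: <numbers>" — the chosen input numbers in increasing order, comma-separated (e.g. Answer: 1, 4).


run #1 (m=3, y=4) runs B1->T, B2->T, B3->T, B4->T, B3->T, B4->T, B3->T, B4->T, B3->T, B4->T, B3->T, B4->T, B3->T, B4->T, ...; records B1=T, B2=T, B3=T, B3=F, B4=T, B5=T, B5=F, B6=T, B7=E, B8=T
run #2 (m=6, y=6) runs B1->F, B3->T, B4->F, B3->T, B4->F, B3->T, B4->F, B3->T, B4->F, B3->T, B4->F, B3->T, B4->F, B3->F, ...; records B1=F, B3=T, B3=F, B4=F, B5=T, B5=F, B6=T, B7=E, B8=T
run #3 (m=11, y=4) runs B1->F, B3->T, B4->F, B3->F, B5->T, B5->T, B5->F, B7->E, B6->T, B8->T; records B1=F, B3=T, B3=F, B4=F, B5=T, B5=F, B6=T, B7=E, B8=T
run #4 (m=7, y=3) runs B1->F, B3->T, B4->F, B3->T, B4->F, B3->T, B4->F, B3->T, B4->F, B3->T, B4->F, B3->F, B5->T, B5->T, ...; records B1=F, B3=T, B3=F, B4=F, B5=T, B5=F, B6=T, B7=S, B8=F
together the pool reaches 14 outcomes: B1=T, B1=F, B2=T, B3=T, B3=F, B4=T, B4=F, B5=T, B5=F, B6=T, B7=S, B7=E, B8=T, B8=F
checked all size-1 subsets: none covers 14 outcomes (max 10/14)
the canonical winner is {1, 4}: size 2, full 14-outcome coverage, earliest index list among size-2 covers
Answer: 1, 4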